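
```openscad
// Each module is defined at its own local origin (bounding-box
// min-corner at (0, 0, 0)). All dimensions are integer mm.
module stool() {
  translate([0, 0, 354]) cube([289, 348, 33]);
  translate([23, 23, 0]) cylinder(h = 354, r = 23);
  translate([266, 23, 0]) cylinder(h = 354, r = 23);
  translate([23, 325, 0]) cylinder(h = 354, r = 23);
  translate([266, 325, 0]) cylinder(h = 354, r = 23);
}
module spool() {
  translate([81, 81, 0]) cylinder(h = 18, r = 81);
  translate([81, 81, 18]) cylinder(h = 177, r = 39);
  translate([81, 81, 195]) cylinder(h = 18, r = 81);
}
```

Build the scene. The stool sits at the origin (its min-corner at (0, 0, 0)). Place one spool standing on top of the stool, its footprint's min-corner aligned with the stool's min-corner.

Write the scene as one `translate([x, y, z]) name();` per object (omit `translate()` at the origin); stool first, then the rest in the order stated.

stool();
translate([0, 0, 387]) spool();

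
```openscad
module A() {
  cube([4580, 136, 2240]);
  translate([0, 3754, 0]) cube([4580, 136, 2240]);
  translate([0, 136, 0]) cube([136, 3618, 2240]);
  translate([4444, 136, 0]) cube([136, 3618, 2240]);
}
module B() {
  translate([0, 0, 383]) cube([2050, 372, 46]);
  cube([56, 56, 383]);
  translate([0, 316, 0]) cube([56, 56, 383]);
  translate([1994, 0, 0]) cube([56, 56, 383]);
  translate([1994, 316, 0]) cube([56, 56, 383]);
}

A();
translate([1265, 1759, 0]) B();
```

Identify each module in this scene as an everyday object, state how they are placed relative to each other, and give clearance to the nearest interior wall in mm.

A is a house frame. B is a bench. The bench sits inside the house frame, centred. The clearance to the nearest interior wall is 1129 mm.

Clearances: x = 1129, y = 1623; minimum 1129 mm.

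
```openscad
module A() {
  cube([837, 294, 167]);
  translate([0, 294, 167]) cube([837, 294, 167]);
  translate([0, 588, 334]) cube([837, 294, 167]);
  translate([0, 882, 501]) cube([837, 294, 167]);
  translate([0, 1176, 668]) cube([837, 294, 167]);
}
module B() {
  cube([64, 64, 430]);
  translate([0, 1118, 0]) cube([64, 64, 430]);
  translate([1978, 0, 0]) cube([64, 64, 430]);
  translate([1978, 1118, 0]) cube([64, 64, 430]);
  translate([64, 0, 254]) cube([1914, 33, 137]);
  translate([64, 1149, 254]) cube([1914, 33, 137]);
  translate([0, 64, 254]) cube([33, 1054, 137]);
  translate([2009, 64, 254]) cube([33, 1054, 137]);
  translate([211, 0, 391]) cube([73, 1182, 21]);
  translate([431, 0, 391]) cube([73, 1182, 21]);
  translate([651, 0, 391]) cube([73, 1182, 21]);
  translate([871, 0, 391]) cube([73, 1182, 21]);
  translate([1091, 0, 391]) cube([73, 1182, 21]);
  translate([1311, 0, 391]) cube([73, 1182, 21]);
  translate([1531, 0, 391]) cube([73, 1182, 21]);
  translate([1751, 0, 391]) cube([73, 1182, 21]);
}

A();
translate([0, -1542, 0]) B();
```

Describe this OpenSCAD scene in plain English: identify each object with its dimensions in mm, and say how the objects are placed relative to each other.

A is a straight staircase of 5 solid steps. Each step is 837 mm wide (x), 294 mm deep (y, the going) and 167 mm tall (the rise). The first step rests on the floor; each subsequent step sits one going further in +y and one rise higher in +z, directly behind and above the previous step with no overlap.

B is a bed frame 2042 mm long (x) by 1182 mm wide (y). Four 64×64 mm corner posts, 430 mm tall, at the corners of the footprint. Four rails of 33 mm thickness and 137 mm height run between adjacent posts with their undersides at z = 254 mm, their outer faces flush with the outside of the frame (the two x-running rails run between the posts' inner faces; the two y-running rails run between the posts' inner faces). 8 slats, each 73 mm wide (x) and 21 mm thick, lie across the top of the two x-running rails, running the full 1182 mm width of the frame in y; the slats are evenly spaced along x between the inner faces of the end posts with equal gaps (rounded down to the nearest mm) at the −x end and between each pair — any rounding remainder accumulates at the +x end.

The bed frame is on the floor beside the staircase on its −y side.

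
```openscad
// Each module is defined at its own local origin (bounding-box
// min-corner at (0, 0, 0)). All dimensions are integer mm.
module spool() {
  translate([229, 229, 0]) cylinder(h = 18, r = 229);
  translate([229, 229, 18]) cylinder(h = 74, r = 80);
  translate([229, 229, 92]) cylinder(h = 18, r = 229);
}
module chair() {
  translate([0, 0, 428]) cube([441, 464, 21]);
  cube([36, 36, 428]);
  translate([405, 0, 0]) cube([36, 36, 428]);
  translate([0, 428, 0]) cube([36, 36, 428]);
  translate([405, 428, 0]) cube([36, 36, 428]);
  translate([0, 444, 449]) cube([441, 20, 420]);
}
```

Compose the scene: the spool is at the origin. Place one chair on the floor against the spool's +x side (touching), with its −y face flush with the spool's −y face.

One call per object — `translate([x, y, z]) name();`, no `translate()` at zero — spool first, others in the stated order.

spool();
translate([458, 0, 0]) chair();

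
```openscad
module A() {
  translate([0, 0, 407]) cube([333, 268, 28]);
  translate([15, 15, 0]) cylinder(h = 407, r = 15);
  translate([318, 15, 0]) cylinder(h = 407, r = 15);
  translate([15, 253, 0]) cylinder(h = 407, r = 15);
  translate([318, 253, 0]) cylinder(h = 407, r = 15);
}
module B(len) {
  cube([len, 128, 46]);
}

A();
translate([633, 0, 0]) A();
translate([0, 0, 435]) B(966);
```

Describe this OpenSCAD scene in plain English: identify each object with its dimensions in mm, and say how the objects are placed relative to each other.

A is a four-legged stool. The seat is 333×268 mm, 28 mm thick, top at z = 435 mm. It stands on four round legs, each 30 mm in diameter, from z = 0 to the seat underside, each leg's axis is inset half a diameter from the nearest pair of seat edges (so the leg's bounding box is flush with the corner).

B is a rectangular beam 966 mm long (x), 128 mm deep (y), 46 mm thick (z).

The beam spans the tops of two stools placed 300 mm apart, resting at z = 435 mm.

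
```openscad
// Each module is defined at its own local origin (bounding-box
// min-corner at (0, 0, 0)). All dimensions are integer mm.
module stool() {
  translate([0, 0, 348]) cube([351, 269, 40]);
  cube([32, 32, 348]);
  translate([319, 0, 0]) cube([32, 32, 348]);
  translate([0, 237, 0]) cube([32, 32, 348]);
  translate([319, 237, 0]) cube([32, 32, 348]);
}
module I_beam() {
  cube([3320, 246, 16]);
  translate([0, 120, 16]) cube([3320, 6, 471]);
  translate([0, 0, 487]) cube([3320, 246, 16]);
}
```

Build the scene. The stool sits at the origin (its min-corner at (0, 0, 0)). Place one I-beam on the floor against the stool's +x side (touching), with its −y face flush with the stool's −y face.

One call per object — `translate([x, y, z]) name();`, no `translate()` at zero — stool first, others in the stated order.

stool();
translate([351, 0, 0]) I_beam();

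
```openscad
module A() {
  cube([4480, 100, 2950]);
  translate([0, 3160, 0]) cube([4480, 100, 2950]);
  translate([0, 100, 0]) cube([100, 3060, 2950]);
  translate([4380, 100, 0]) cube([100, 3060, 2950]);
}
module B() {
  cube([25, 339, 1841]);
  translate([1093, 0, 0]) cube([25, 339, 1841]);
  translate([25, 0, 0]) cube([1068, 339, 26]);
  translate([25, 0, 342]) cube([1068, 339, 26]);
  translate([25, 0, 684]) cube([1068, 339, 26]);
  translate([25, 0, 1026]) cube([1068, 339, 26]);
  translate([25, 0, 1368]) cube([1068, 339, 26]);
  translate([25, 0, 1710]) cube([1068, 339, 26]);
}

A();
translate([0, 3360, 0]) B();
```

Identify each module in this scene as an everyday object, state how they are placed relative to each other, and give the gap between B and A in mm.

A is a house frame. B is a bookshelf. The bookshelf is on the floor beside the house frame on its +y side. The gap between the bookshelf and the house frame is 100 mm.

The bookshelf's nearest face is 100 mm from the house frame's +y face.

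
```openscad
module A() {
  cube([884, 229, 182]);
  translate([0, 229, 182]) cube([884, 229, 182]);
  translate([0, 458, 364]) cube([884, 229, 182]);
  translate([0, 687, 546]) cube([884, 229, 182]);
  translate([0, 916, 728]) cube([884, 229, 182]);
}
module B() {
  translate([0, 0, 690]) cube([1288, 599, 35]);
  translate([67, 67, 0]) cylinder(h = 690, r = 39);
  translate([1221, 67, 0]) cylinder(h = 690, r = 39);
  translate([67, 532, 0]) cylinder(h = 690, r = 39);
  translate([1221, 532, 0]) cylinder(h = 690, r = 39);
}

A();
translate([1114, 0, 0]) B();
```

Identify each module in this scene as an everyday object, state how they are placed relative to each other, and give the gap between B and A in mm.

A is a staircase. B is a table. The table is on the floor beside the staircase on its +x side. The gap between the table and the staircase is 230 mm.

The table's nearest face is 230 mm from the staircase's +x face.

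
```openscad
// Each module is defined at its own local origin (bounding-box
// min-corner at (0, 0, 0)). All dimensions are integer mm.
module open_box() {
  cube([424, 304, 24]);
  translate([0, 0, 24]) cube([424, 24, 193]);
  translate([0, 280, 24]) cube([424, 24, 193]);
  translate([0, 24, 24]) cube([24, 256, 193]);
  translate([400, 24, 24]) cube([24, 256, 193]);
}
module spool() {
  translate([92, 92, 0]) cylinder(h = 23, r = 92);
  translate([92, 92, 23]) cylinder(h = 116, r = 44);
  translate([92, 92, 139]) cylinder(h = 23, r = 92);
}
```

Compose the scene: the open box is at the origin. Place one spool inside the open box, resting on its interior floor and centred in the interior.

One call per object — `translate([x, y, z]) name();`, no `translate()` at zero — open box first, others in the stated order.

open_box();
translate([120, 60, 24]) spool();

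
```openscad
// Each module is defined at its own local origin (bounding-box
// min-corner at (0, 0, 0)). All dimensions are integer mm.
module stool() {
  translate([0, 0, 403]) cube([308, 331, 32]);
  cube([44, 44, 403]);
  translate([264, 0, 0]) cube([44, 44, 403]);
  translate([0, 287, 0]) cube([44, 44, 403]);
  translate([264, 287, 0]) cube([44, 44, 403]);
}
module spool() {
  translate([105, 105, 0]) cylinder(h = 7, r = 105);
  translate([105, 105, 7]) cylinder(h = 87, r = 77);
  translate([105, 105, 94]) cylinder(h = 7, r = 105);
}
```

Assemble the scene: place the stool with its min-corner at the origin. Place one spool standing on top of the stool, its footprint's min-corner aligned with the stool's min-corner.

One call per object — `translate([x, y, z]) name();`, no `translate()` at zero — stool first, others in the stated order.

stool();
translate([0, 0, 435]) spool();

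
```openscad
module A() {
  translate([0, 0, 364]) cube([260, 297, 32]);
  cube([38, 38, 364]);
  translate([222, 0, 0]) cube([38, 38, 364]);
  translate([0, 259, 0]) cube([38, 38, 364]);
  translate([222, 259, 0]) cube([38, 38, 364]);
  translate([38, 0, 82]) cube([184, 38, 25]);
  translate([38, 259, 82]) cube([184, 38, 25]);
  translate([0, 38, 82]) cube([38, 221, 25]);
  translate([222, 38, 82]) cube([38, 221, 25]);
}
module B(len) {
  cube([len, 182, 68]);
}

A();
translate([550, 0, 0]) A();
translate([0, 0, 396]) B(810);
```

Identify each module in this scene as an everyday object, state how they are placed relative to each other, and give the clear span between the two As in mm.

Second stool starts at x = 550; first ends at x = 260; clear span = 550 − 260 = 290 mm.

A is a stool. B is a beam. A beam spans the tops of two stools. The clear span between the two stools is 290 mm.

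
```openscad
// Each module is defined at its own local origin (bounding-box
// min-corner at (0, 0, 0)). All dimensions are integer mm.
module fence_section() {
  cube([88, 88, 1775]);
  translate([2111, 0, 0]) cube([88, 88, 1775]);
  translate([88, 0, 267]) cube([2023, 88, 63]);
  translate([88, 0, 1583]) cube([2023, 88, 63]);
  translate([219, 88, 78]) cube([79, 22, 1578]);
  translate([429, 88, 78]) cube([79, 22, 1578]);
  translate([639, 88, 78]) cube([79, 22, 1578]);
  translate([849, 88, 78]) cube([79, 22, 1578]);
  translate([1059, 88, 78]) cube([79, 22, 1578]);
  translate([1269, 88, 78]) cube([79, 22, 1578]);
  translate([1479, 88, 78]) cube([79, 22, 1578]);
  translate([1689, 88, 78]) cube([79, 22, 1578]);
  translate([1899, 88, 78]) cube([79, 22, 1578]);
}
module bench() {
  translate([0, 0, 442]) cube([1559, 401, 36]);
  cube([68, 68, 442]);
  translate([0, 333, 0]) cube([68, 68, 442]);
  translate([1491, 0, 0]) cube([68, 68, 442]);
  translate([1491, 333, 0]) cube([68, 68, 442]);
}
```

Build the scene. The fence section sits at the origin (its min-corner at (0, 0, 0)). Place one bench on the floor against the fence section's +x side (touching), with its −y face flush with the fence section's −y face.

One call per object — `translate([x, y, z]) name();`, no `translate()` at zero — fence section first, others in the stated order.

fence_section();
translate([2199, 0, 0]) bench();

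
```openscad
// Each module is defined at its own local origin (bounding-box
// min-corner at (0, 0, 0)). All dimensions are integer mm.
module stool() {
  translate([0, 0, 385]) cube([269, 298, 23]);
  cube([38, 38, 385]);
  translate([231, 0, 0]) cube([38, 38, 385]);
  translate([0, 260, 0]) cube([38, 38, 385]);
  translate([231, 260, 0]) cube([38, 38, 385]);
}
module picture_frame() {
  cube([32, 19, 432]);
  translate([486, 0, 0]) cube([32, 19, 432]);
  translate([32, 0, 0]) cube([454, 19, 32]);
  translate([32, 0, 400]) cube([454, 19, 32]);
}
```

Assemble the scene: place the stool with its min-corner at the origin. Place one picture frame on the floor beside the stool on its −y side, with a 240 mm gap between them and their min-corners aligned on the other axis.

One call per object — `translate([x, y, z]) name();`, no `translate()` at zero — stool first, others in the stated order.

stool();
translate([0, -259, 0]) picture_frame();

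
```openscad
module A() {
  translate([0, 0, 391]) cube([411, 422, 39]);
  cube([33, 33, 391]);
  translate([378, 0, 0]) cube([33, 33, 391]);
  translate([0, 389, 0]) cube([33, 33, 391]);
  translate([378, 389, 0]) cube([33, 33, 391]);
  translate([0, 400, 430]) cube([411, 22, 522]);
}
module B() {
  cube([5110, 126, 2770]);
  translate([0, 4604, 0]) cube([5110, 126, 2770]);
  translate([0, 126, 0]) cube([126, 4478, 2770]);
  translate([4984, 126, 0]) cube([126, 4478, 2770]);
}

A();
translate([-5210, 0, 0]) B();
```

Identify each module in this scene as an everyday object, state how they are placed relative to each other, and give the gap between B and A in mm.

The house frame's nearest face is 100 mm from the chair's −x face.

A is a chair. B is a house frame. The house frame is on the floor beside the chair on its −x side. The gap between the house frame and the chair is 100 mm.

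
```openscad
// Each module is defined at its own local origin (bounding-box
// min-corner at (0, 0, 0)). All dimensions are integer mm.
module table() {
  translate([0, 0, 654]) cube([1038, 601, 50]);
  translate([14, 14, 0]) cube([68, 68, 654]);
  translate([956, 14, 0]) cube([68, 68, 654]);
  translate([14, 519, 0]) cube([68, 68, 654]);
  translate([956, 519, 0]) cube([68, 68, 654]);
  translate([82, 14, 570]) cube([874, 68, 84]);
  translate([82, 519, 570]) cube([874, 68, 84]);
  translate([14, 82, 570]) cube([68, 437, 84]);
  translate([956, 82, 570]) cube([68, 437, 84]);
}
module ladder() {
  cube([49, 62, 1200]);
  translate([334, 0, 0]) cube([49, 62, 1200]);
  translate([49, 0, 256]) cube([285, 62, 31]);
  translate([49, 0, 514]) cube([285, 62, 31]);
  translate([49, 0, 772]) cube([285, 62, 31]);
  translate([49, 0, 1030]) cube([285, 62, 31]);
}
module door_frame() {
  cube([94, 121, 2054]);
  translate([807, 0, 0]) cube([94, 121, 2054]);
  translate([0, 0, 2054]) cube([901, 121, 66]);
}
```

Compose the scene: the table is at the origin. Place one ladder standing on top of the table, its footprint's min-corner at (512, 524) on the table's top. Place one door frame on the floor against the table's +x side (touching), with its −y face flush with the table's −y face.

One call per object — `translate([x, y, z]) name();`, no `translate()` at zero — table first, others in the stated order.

table();
translate([512, 524, 704]) ladder();
translate([1038, 0, 0]) door_frame();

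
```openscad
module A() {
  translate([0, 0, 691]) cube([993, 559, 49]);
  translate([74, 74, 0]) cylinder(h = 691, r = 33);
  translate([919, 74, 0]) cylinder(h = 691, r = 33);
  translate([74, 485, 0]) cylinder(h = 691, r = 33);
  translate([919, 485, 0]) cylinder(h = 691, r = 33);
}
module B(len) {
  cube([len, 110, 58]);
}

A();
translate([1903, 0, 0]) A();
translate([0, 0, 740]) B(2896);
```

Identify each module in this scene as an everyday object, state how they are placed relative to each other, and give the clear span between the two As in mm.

Second table starts at x = 1903; first ends at x = 993; clear span = 1903 − 993 = 910 mm.

A is a table. B is a beam. A beam spans the tops of two tables. The clear span between the two tables is 910 mm.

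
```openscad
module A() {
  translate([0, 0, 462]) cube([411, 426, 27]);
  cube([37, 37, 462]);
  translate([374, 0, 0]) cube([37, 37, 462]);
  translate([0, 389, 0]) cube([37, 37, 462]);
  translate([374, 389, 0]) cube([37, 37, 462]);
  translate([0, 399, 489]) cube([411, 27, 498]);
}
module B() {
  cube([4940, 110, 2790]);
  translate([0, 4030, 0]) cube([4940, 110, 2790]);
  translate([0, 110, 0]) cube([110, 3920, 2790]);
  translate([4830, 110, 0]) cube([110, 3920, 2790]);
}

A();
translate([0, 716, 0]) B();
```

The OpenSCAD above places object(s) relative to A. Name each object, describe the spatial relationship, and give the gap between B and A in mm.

The house frame's nearest face is 290 mm from the chair's +y face.

A is a chair. B is a house frame. The house frame is on the floor beside the chair on its +y side. The gap between the house frame and the chair is 290 mm.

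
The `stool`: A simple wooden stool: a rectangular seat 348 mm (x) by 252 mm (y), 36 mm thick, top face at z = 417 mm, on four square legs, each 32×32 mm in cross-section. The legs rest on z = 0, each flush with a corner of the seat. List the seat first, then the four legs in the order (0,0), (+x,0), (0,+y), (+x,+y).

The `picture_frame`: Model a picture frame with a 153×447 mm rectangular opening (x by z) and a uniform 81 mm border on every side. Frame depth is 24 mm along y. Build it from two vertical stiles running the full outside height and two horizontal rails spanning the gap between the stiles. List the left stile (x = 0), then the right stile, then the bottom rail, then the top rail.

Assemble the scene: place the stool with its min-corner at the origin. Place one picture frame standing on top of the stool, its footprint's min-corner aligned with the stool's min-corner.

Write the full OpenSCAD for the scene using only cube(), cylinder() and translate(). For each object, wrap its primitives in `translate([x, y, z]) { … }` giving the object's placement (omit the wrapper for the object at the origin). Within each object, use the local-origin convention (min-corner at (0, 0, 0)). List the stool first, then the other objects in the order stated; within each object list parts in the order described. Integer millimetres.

translate([0, 0, 381]) cube([348, 252, 36]);
cube([32, 32, 381]);
translate([316, 0, 0]) cube([32, 32, 381]);
translate([0, 220, 0]) cube([32, 32, 381]);
translate([316, 220, 0]) cube([32, 32, 381]);
translate([0, 0, 417]) {
  cube([81, 24, 609]);
  translate([234, 0, 0]) cube([81, 24, 609]);
  translate([81, 0, 0]) cube([153, 24, 81]);
  translate([81, 0, 528]) cube([153, 24, 81]);
}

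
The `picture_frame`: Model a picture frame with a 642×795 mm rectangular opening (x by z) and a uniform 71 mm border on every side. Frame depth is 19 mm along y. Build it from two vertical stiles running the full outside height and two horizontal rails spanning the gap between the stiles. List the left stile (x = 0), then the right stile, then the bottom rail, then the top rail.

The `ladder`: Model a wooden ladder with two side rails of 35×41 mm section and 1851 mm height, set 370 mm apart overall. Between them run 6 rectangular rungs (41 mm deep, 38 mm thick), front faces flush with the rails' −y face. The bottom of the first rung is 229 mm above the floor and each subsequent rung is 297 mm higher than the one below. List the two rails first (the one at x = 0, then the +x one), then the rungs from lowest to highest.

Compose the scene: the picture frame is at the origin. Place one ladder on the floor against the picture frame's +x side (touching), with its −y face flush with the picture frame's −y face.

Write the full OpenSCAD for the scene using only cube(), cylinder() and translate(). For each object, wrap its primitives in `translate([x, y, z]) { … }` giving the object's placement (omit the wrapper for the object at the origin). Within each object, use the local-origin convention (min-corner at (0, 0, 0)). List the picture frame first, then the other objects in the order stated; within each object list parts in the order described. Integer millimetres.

cube([71, 19, 937]);
translate([713, 0, 0]) cube([71, 19, 937]);
translate([71, 0, 0]) cube([642, 19, 71]);
translate([71, 0, 866]) cube([642, 19, 71]);
translate([784, 0, 0]) {
  cube([35, 41, 1851]);
  translate([335, 0, 0]) cube([35, 41, 1851]);
  translate([35, 0, 229]) cube([300, 41, 38]);
  translate([35, 0, 526]) cube([300, 41, 38]);
  translate([35, 0, 823]) cube([300, 41, 38]);
  translate([35, 0, 1120]) cube([300, 41, 38]);
  translate([35, 0, 1417]) cube([300, 41, 38]);
  translate([35, 0, 1714]) cube([300, 41, 38]);
}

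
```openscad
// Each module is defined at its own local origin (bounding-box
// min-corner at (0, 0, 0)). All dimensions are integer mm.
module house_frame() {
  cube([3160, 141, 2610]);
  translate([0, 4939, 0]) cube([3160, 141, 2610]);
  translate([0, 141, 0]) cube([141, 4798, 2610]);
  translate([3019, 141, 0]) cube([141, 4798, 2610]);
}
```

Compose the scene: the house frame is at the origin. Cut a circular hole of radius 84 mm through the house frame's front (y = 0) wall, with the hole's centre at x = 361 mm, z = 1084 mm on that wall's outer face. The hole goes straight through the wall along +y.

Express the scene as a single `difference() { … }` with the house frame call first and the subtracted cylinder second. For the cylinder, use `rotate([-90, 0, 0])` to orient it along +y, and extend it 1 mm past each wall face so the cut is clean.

difference() {
  house_frame();
  translate([361, -1, 1084]) rotate([-90, 0, 0]) cylinder(h = 143, r = 84);
}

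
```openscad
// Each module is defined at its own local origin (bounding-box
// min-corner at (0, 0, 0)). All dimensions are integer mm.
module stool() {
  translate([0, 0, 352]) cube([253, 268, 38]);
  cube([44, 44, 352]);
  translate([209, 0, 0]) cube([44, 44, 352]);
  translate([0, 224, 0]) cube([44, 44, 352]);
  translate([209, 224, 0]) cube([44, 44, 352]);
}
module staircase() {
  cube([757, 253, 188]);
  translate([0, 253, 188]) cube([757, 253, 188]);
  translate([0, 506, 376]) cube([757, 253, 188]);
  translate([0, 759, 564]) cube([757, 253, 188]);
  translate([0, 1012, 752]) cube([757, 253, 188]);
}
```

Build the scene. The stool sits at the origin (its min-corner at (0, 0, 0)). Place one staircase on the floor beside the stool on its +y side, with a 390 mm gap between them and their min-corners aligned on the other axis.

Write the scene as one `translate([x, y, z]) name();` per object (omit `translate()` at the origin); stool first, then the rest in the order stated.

stool();
translate([0, 658, 0]) staircase();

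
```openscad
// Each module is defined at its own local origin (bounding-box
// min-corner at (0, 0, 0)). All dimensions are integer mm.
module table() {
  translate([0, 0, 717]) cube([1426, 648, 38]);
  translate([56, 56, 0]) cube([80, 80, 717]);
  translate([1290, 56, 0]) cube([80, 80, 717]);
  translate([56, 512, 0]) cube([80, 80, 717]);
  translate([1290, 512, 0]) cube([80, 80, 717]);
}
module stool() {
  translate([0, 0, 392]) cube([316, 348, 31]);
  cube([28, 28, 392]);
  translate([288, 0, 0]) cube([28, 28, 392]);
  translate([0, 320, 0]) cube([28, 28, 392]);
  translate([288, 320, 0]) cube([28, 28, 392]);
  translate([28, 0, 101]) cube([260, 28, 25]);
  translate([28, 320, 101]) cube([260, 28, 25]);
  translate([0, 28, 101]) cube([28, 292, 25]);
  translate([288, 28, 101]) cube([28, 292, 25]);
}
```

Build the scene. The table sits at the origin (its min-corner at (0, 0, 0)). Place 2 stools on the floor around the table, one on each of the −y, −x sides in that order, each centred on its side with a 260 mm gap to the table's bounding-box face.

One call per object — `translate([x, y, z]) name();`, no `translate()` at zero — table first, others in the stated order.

table();
translate([555, -608, 0]) stool();
translate([-576, 150, 0]) stool();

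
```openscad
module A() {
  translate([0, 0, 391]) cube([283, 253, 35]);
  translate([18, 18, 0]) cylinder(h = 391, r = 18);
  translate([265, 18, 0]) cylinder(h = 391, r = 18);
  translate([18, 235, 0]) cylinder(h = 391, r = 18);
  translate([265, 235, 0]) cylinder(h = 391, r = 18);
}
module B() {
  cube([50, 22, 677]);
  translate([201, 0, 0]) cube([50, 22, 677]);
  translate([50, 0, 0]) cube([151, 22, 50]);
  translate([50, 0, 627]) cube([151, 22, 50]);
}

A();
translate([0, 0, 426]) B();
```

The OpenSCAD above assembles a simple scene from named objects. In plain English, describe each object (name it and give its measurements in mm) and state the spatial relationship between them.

A is a simple wooden stool: a rectangular seat 283 mm (x) by 253 mm (y), 35 mm thick, top face at z = 426 mm, on four round legs, each 36 mm in diameter. The legs rest on z = 0, each leg's axis is inset half a diameter from the nearest pair of seat edges (so the leg's bounding box is flush with the corner).

B is a picture frame with a 151×577 mm rectangular opening (x by z) and a uniform 50 mm border on every side. Frame depth is 22 mm along y. It is built from two vertical stiles running the full outside height and two horizontal rails spanning the gap between the stiles.

The picture frame is on top of the stool.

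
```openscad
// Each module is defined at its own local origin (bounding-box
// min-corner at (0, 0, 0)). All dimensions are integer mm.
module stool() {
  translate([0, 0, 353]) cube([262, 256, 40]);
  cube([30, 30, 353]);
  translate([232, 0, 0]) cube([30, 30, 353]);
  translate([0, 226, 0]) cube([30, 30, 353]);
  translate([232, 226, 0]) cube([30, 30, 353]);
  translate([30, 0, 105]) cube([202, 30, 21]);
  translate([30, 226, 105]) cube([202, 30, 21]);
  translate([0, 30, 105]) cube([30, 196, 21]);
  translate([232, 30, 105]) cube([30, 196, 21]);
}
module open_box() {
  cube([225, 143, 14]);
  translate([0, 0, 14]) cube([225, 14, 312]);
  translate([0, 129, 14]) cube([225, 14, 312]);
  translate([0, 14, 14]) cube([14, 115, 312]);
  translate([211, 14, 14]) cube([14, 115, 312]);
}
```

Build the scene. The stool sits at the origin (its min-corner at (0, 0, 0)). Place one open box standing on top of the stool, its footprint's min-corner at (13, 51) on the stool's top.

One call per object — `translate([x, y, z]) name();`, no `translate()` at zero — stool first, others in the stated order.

stool();
translate([13, 51, 393]) open_box();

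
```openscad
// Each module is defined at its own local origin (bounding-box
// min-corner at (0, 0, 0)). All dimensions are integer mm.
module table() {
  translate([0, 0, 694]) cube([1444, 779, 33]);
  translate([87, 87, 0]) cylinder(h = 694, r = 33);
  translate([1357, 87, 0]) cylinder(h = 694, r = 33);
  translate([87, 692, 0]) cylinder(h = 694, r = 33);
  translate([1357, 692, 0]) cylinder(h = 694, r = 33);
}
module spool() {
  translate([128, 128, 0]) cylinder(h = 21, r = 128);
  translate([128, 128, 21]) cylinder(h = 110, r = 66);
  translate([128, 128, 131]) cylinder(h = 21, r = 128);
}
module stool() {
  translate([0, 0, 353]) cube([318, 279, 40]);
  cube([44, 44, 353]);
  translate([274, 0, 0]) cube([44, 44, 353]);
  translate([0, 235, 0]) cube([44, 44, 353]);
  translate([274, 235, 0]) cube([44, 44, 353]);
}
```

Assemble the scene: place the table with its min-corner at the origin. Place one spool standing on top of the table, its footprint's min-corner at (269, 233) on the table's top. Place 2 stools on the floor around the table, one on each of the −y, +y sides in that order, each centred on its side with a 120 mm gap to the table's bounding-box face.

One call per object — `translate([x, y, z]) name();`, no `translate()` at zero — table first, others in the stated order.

table();
translate([269, 233, 727]) spool();
translate([563, -399, 0]) stool();
translate([563, 899, 0]) stool();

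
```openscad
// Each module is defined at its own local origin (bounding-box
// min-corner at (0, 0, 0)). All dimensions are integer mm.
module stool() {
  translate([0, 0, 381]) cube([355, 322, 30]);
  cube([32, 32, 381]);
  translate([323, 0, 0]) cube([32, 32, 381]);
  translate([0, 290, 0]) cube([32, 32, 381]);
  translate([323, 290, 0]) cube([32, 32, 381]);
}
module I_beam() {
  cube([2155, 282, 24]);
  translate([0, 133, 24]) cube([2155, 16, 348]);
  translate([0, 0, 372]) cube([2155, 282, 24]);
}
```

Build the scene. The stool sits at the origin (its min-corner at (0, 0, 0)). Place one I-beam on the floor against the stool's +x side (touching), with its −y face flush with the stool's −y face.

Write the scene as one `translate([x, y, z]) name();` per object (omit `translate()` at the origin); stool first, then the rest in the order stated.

stool();
translate([355, 0, 0]) I_beam();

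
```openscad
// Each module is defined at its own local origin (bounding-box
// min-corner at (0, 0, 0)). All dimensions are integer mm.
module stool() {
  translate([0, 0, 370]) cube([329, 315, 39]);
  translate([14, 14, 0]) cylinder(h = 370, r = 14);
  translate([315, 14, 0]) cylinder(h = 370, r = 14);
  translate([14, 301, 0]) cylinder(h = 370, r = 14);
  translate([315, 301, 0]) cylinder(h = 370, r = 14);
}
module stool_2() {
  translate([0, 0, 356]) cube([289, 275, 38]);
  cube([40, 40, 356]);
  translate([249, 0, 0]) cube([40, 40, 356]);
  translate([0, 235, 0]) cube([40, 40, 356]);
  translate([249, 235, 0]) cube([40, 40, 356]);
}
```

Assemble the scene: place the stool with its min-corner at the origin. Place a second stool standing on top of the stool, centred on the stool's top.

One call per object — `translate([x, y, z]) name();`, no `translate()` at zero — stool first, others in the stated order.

stool();
translate([20, 20, 409]) stool_2();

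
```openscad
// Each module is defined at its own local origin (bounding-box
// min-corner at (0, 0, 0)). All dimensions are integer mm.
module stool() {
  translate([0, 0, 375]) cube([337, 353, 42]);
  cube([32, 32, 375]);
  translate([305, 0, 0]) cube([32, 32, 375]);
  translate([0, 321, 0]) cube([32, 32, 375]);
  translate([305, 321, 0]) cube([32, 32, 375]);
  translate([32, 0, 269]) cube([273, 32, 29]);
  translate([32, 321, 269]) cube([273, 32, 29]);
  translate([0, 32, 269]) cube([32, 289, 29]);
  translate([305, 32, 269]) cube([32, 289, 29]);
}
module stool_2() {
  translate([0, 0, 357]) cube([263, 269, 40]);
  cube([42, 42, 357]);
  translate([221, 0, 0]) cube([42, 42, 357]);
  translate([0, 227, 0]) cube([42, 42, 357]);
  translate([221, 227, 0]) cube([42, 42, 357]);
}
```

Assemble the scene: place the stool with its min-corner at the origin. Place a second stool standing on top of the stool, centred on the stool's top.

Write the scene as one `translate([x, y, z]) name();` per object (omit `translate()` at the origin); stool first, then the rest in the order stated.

stool();
translate([37, 42, 417]) stool_2();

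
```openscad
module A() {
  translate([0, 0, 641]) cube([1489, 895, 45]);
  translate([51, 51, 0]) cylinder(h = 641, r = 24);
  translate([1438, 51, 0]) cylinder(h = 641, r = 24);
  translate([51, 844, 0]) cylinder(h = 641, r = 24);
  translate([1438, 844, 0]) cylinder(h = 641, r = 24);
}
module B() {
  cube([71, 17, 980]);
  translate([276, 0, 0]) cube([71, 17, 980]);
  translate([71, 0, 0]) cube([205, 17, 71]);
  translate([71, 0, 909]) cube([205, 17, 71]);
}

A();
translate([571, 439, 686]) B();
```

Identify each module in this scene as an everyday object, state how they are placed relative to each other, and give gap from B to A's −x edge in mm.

A is a table. B is a picture frame. The picture frame is on top of the table, centred. The gap from the picture frame to the table's −x edge is 571 mm.

The picture frame's min-x is at 571; the table's min-x is 0; gap = 571 mm.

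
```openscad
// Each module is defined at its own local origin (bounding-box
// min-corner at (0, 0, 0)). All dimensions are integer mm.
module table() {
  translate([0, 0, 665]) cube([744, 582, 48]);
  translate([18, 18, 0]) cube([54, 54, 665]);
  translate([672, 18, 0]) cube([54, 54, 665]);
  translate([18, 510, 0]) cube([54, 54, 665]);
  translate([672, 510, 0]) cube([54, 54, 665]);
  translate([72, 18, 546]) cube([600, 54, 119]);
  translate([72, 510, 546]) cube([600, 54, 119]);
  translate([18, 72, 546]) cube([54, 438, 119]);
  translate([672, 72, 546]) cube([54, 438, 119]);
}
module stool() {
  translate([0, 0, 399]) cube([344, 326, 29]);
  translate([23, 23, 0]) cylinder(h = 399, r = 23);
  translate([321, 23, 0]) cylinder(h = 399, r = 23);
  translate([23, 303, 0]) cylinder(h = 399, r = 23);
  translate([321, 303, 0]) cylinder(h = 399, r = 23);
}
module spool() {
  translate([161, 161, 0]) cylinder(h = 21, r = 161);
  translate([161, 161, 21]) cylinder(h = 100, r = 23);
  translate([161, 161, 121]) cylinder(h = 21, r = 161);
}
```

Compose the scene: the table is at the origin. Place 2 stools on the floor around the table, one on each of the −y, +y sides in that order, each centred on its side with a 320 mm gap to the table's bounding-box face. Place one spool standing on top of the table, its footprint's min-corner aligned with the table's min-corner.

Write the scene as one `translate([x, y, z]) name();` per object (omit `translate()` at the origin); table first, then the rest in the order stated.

table();
translate([200, -646, 0]) stool();
translate([200, 902, 0]) stool();
translate([0, 0, 713]) spool();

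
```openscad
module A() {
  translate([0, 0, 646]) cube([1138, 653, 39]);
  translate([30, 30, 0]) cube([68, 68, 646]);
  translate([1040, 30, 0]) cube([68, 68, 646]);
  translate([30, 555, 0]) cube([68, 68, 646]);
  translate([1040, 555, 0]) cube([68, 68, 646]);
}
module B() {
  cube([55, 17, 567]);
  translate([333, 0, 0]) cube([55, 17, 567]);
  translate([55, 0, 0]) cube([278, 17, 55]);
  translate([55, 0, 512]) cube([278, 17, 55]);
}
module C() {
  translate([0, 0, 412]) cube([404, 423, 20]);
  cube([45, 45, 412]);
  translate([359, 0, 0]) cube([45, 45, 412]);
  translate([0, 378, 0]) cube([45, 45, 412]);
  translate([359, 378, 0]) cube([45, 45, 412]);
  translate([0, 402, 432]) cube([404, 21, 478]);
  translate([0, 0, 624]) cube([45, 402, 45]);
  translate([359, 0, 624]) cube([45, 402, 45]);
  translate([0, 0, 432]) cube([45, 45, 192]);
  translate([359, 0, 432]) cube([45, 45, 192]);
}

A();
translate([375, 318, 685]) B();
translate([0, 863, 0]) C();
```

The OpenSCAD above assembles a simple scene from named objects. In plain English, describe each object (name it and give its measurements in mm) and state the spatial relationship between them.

A is a table with a 1138×653 mm rectangular top, 39 mm thick, top surface at z = 685 mm, supported by four 68×68 mm square legs, each inset 30 mm from the nearest pair of top edges, running from the floor.

B is a picture frame with a 278×457 mm rectangular opening (x by z) and a uniform 55 mm border on every side. Frame depth is 17 mm along y. It is built from two vertical stiles running the full outside height and two horizontal rails spanning the gap between the stiles.

C is a chair. The seat is a 404×423×20 mm slab with its top at z = 432 mm, on four 45×45 mm corner legs (flush with the seat edges, standing on z = 0). A flat backrest 21 mm thick, 478 mm tall, spans the full seat width and rises from the seat top along its +y edge, rear face flush with the rear of the seat. Two armrests of 45×45 mm section run along each side from the seat's front edge to the front of the backrest, top faces 237 mm above the seat top and outer faces flush with the seat's x-edges; a 45×45 mm post under the front of each armrest stands on the seat at the front corner.

The picture frame is on top of the table, centred. The chair is on the floor beside the table on its +y side.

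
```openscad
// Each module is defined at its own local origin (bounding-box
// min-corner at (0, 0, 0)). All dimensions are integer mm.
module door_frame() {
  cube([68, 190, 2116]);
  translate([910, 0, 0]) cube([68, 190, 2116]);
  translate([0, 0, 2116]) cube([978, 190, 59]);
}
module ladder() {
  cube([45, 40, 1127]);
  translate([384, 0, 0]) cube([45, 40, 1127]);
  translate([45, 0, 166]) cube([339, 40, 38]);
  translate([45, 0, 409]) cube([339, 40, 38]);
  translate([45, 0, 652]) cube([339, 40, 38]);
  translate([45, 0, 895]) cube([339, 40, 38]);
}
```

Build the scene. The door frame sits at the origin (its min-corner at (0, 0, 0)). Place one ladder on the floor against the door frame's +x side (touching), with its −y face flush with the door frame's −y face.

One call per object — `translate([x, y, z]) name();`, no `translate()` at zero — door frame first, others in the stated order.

door_frame();
translate([978, 0, 0]) ladder();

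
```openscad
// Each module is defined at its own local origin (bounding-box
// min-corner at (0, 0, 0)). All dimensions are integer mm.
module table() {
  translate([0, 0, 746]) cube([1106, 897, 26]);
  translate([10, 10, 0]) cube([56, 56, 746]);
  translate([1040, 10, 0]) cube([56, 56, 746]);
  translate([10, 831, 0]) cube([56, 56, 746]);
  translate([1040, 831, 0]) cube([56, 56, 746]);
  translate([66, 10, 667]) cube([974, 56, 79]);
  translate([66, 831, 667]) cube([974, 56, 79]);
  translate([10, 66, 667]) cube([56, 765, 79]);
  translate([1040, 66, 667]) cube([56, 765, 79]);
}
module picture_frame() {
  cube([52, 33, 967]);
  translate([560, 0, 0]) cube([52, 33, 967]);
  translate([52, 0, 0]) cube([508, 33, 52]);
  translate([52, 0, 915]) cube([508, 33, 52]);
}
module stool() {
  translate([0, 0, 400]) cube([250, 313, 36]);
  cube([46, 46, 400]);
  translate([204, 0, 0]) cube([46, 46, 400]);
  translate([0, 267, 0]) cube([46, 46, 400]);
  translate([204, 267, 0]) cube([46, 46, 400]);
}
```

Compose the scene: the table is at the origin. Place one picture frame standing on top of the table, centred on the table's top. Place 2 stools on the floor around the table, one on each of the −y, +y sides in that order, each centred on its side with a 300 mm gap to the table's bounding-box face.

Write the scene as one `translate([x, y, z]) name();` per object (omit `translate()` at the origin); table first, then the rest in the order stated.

table();
translate([247, 432, 772]) picture_frame();
translate([428, -613, 0]) stool();
translate([428, 1197, 0]) stool();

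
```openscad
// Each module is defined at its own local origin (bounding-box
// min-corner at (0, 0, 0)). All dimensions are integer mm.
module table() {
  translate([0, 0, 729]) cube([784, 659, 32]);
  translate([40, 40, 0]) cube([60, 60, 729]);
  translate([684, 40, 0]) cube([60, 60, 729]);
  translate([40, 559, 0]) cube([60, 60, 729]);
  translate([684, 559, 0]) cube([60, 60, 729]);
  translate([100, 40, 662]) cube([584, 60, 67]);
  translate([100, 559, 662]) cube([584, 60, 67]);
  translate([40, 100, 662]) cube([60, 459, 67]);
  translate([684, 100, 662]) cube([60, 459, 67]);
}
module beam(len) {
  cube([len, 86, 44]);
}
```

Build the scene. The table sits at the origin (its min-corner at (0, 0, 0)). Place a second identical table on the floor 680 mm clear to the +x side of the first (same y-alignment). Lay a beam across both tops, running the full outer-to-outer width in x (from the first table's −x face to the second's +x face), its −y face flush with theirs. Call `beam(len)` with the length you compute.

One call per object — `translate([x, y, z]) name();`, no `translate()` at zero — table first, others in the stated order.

table();
translate([1464, 0, 0]) table();
translate([0, 0, 761]) beam(2248);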